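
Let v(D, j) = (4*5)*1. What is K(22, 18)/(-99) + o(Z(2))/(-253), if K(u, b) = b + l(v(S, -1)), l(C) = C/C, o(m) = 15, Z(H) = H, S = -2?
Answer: -52/207 ≈ -0.25121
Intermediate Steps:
v(D, j) = 20 (v(D, j) = 20*1 = 20)
l(C) = 1
K(u, b) = 1 + b (K(u, b) = b + 1 = 1 + b)
K(22, 18)/(-99) + o(Z(2))/(-253) = (1 + 18)/(-99) + 15/(-253) = 19*(-1/99) + 15*(-1/253) = -19/99 - 15/253 = -52/207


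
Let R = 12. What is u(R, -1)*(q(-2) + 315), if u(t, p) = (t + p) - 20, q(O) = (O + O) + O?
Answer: -2781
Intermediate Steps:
q(O) = 3*O (q(O) = 2*O + O = 3*O)
u(t, p) = -20 + p + t (u(t, p) = (p + t) - 20 = -20 + p + t)
u(R, -1)*(q(-2) + 315) = (-20 - 1 + 12)*(3*(-2) + 315) = -9*(-6 + 315) = -9*309 = -2781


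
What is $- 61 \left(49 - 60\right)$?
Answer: $671$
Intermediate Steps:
$- 61 \left(49 - 60\right) = \left(-61\right) \left(-11\right) = 671$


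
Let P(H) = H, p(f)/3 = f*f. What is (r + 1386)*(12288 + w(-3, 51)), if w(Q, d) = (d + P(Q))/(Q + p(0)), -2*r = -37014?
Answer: 244126896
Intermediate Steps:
r = 18507 (r = -½*(-37014) = 18507)
p(f) = 3*f² (p(f) = 3*(f*f) = 3*f²)
w(Q, d) = (Q + d)/Q (w(Q, d) = (d + Q)/(Q + 3*0²) = (Q + d)/(Q + 3*0) = (Q + d)/(Q + 0) = (Q + d)/Q)
(r + 1386)*(12288 + w(-3, 51)) = (18507 + 1386)*(12288 + (-3 + 51)/(-3)) = 19893*(12288 - ⅓*48) = 19893*(12288 - 16) = 19893*12272 = 244126896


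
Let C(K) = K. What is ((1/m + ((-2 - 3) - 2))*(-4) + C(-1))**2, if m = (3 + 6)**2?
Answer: 4765489/6561 ≈ 726.34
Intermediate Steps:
m = 81 (m = 9**2 = 81)
((1/m + ((-2 - 3) - 2))*(-4) + C(-1))**2 = ((1/81 + ((-2 - 3) - 2))*(-4) - 1)**2 = ((1/81 + (-5 - 2))*(-4) - 1)**2 = ((1/81 - 7)*(-4) - 1)**2 = (-566/81*(-4) - 1)**2 = (2264/81 - 1)**2 = (2183/81)**2 = 4765489/6561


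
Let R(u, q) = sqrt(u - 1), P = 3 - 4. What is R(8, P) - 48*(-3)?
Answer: 144 + sqrt(7) ≈ 146.65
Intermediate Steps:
P = -1
R(u, q) = sqrt(-1 + u)
R(8, P) - 48*(-3) = sqrt(-1 + 8) - 48*(-3) = sqrt(7) + 144 = 144 + sqrt(7)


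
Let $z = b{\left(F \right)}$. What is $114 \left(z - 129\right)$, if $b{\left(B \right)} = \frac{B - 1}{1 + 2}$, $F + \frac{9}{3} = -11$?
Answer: $-15276$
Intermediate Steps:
$F = -14$ ($F = -3 - 11 = -14$)
$b{\left(B \right)} = - \frac{1}{3} + \frac{B}{3}$ ($b{\left(B \right)} = \frac{-1 + B}{3} = \left(-1 + B\right) \frac{1}{3} = - \frac{1}{3} + \frac{B}{3}$)
$z = -5$ ($z = - \frac{1}{3} + \frac{1}{3} \left(-14\right) = - \frac{1}{3} - \frac{14}{3} = -5$)
$114 \left(z - 129\right) = 114 \left(-5 - 129\right) = 114 \left(-134\right) = -15276$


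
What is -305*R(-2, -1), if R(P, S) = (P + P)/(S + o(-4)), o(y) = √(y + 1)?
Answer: -305 - 305*I*√3 ≈ -305.0 - 528.28*I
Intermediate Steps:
o(y) = √(1 + y)
R(P, S) = 2*P/(S + I*√3) (R(P, S) = (P + P)/(S + √(1 - 4)) = (2*P)/(S + √(-3)) = (2*P)/(S + I*√3) = 2*P/(S + I*√3))
-305*R(-2, -1) = -610*(-2)/(-1 + I*√3) = -(-1220)/(-1 + I*√3) = 1220/(-1 + I*√3)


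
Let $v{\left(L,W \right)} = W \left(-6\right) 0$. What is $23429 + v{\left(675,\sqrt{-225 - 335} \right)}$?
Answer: $23429$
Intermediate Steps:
$v{\left(L,W \right)} = 0$ ($v{\left(L,W \right)} = - 6 W 0 = 0$)
$23429 + v{\left(675,\sqrt{-225 - 335} \right)} = 23429 + 0 = 23429$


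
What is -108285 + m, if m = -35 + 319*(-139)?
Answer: -152661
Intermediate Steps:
m = -44376 (m = -35 - 44341 = -44376)
-108285 + m = -108285 - 44376 = -152661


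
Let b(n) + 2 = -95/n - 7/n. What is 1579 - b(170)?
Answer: 7908/5 ≈ 1581.6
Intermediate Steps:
b(n) = -2 - 102/n (b(n) = -2 + (-95/n - 7/n) = -2 - 102/n)
1579 - b(170) = 1579 - (-2 - 102/170) = 1579 - (-2 - 102*1/170) = 1579 - (-2 - ⅗) = 1579 - 1*(-13/5) = 1579 + 13/5 = 7908/5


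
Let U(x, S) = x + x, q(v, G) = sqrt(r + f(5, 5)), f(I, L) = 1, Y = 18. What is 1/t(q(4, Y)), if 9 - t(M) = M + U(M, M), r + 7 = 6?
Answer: 1/9 ≈ 0.11111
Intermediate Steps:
r = -1 (r = -7 + 6 = -1)
q(v, G) = 0 (q(v, G) = sqrt(-1 + 1) = sqrt(0) = 0)
U(x, S) = 2*x
t(M) = 9 - 3*M (t(M) = 9 - (M + 2*M) = 9 - 3*M)
1/t(q(4, Y)) = 1/(9 - 3*0) = 1/(9 + 0) = 1/9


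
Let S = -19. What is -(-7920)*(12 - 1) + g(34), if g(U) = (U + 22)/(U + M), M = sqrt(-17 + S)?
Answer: 12981118/149 - 42*I/149 ≈ 87122.0 - 0.28188*I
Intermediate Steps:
M = 6*I (M = sqrt(-17 - 19) = sqrt(-36) = 6*I ≈ 6.0*I)
g(U) = (22 + U)/(U + 6*I) (g(U) = (U + 22)/(U + 6*I) = (22 + U)/(U + 6*I))
-(-7920)*(12 - 1) + g(34) = -(-7920)*(12 - 1) + (22 + 34)/(34 + 6*I) = -(-7920)*11 + ((34 - 6*I)/1192)*56 = -720*(-121) + 7*(34 - 6*I)/149 = 87120 + 7*(34 - 6*I)/149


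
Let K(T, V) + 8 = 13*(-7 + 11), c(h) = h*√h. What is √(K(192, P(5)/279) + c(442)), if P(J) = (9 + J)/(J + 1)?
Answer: √(44 + 442*√442) ≈ 96.626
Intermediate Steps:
P(J) = (9 + J)/(1 + J)
c(h) = h^(3/2)
K(T, V) = 44 (K(T, V) = -8 + 13*(-7 + 11) = -8 + 13*4 = -8 + 52 = 44)
√(K(192, P(5)/279) + c(442)) = √(44 + 442^(3/2)) = √(44 + 442*√442)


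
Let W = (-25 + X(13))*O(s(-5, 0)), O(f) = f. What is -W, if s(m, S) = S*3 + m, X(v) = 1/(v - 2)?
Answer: -1370/11 ≈ -124.55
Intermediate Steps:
X(v) = 1/(-2 + v)
s(m, S) = m + 3*S (s(m, S) = 3*S + m = m + 3*S)
W = 1370/11 (W = (-25 + 1/(-2 + 13))*(-5 + 3*0) = (-25 + 1/11)*(-5 + 0) = (-25 + 1/11)*(-5) = -274/11*(-5) = 1370/11 ≈ 124.55)
-W = -1*1370/11 = -1370/11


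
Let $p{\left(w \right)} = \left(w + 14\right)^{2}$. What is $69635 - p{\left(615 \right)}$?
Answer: $-326006$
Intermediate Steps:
$p{\left(w \right)} = \left(14 + w\right)^{2}$
$69635 - p{\left(615 \right)} = 69635 - \left(14 + 615\right)^{2} = 69635 - 629^{2} = 69635 - 395641 = -326006$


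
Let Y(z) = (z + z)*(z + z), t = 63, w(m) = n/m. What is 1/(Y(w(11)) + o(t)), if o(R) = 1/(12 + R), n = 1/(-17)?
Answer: 2622675/35269 ≈ 74.362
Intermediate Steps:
n = -1/17 ≈ -0.058824
w(m) = -1/(17*m)
Y(z) = 4*z**2 (Y(z) = (2*z)*(2*z) = 4*z**2)
1/(Y(w(11)) + o(t)) = 1/(4*(-1/17/11)**2 + 1/(12 + 63)) = 1/(4*(-1/17*1/11)**2 + 1/75) = 1/(4*(-1/187)**2 + 1/75) = 1/(4*(1/34969) + 1/75) = 1/(4/34969 + 1/75) = 1/(35269/2622675) = 2622675/35269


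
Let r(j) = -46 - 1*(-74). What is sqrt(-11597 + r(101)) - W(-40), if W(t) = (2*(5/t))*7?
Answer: 7/4 + I*sqrt(11569) ≈ 1.75 + 107.56*I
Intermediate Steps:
r(j) = 28 (r(j) = -46 + 74 = 28)
W(t) = 70/t (W(t) = (10/t)*7 = 70/t)
sqrt(-11597 + r(101)) - W(-40) = sqrt(-11597 + 28) - 70/(-40) = sqrt(-11569) - 70*(-1)/40 = I*sqrt(11569) - 1*(-7/4) = I*sqrt(11569) + 7/4 = 7/4 + I*sqrt(11569)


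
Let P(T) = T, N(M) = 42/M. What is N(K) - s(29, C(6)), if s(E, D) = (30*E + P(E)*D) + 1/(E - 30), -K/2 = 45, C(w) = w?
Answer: -15652/15 ≈ -1043.5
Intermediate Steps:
K = -90 (K = -2*45 = -90)
s(E, D) = 1/(-30 + E) + 30*E + D*E (s(E, D) = (30*E + E*D) + 1/(E - 30) = (30*E + D*E) + 1/(-30 + E) = 1/(-30 + E) + 30*E + D*E)
N(K) - s(29, C(6)) = 42/(-90) - (1 - 900*29 + 30*29² + 6*29² - 30*6*29)/(-30 + 29) = 42*(-1/90) - (1 - 26100 + 30*841 + 6*841 - 5220)/(-1) = -7/15 - (-1)*(1 - 26100 + 25230 + 5046 - 5220) = -7/15 - (-1)*(-1043) = -7/15 - 1*1043 = -7/15 - 1043 = -15652/15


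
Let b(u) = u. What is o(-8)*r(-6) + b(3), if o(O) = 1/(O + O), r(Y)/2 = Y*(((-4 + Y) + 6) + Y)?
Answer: -9/2 ≈ -4.5000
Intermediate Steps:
r(Y) = 2*Y*(2 + 2*Y) (r(Y) = 2*(Y*(((-4 + Y) + 6) + Y)) = 2*(Y*((2 + Y) + Y)) = 2*(Y*(2 + 2*Y)) = 2*Y*(2 + 2*Y))
o(O) = 1/(2*O)
o(-8)*r(-6) + b(3) = ((½)/(-8))*(4*(-6)*(1 - 6)) + 3 = ((½)*(-⅛))*(4*(-6)*(-5)) + 3 = -1/16*120 + 3 = -15/2 + 3 = -9/2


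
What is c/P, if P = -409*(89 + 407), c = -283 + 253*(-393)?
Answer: 6232/12679 ≈ 0.49152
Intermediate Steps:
c = -99712 (c = -283 - 99429 = -99712)
P = -202864 (P = -409*496 = -202864)
c/P = -99712/(-202864) = -99712*(-1/202864) = 6232/12679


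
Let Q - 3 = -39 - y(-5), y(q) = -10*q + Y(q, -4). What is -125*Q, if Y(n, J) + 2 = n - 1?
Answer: 9750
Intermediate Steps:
Y(n, J) = -3 + n (Y(n, J) = -2 + (n - 1) = -2 + (-1 + n) = -3 + n)
y(q) = -3 - 9*q (y(q) = -10*q + (-3 + q) = -3 - 9*q)
Q = -78 (Q = 3 + (-39 - (-3 - 9*(-5))) = 3 + (-39 - (-3 + 45)) = 3 + (-39 - 1*42) = 3 + (-39 - 42) = 3 - 81 = -78)
-125*Q = -125*(-78) = 9750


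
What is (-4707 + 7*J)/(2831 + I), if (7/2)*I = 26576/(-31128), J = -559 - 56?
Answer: -245459844/77101303 ≈ -3.1836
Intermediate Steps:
J = -615
I = -6644/27237 (I = 2*(26576/(-31128))/7 = 2*(26576*(-1/31128))/7 = (2/7)*(-3322/3891) = -6644/27237 ≈ -0.24393)
(-4707 + 7*J)/(2831 + I) = (-4707 + 7*(-615))/(2831 - 6644/27237) = (-4707 - 4305)/(77101303/27237) = -9012*27237/77101303 = -245459844/77101303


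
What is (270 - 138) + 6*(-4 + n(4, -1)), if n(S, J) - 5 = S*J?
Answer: 114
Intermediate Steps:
n(S, J) = 5 + J*S (n(S, J) = 5 + S*J = 5 + J*S)
(270 - 138) + 6*(-4 + n(4, -1)) = (270 - 138) + 6*(-4 + (5 - 1*4)) = 132 + 6*(-4 + (5 - 4)) = 132 + 6*(-4 + 1) = 132 + 6*(-3) = 132 - 18 = 114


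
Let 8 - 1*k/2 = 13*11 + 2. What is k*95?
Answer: -26030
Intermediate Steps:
k = -274 (k = 16 - 2*(13*11 + 2) = 16 - 2*(143 + 2) = 16 - 2*145 = 16 - 290 = -274)
k*95 = -274*95 = -26030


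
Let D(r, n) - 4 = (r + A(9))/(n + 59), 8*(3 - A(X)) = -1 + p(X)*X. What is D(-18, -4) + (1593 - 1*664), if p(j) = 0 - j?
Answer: 205241/220 ≈ 932.91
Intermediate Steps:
p(j) = -j
A(X) = 25/8 + X²/8 (A(X) = 3 - (-1 + (-X)*X)/8 = 3 - (-1 - X²)/8 = 3 + (⅛ + X²/8) = 25/8 + X²/8)
D(r, n) = 4 + (53/4 + r)/(59 + n) (D(r, n) = 4 + (r + (25/8 + (⅛)*9²))/(n + 59) = 4 + (r + (25/8 + (⅛)*81))/(59 + n) = 4 + (r + (25/8 + 81/8))/(59 + n) = 4 + (r + 53/4)/(59 + n) = 4 + (53/4 + r)/(59 + n))
D(-18, -4) + (1593 - 1*664) = (997/4 - 18 + 4*(-4))/(59 - 4) + (1593 - 1*664) = (997/4 - 18 - 16)/55 + (1593 - 664) = (1/55)*(861/4) + 929 = 861/220 + 929 = 205241/220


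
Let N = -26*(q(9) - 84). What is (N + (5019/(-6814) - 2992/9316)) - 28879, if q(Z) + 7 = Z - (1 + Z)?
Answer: -24727078685/933518 ≈ -26488.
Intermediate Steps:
q(Z) = -8 (q(Z) = -7 + (Z - (1 + Z)) = -7 + (Z + (-1 - Z)) = -7 - 1 = -8)
N = 2392 (N = -26*(-8 - 84) = -26*(-92) = 2392)
(N + (5019/(-6814) - 2992/9316)) - 28879 = (2392 + (5019/(-6814) - 2992/9316)) - 28879 = (2392 + (5019*(-1/6814) - 2992*1/9316)) - 28879 = (2392 + (-5019/6814 - 44/137)) - 28879 = (2392 - 987419/933518) - 28879 = 2231987637/933518 - 28879 = -24727078685/933518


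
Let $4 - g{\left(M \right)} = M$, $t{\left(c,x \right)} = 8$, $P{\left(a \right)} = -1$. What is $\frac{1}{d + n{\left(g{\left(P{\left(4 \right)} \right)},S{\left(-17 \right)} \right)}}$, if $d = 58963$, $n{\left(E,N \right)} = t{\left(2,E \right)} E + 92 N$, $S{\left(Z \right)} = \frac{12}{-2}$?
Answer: $\frac{1}{58451} \approx 1.7108 \cdot 10^{-5}$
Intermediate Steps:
$S{\left(Z \right)} = -6$ ($S{\left(Z \right)} = 12 \left(- \frac{1}{2}\right) = -6$)
$g{\left(M \right)} = 4 - M$
$n{\left(E,N \right)} = 8 E + 92 N$
$\frac{1}{d + n{\left(g{\left(P{\left(4 \right)} \right)},S{\left(-17 \right)} \right)}} = \frac{1}{58963 + \left(8 \left(4 - -1\right) + 92 \left(-6\right)\right)} = \frac{1}{58963 - \left(552 - 8 \left(4 + 1\right)\right)} = \frac{1}{58963 + \left(8 \cdot 5 - 552\right)} = \frac{1}{58963 + \left(40 - 552\right)} = \frac{1}{58963 - 512} = \frac{1}{58451}$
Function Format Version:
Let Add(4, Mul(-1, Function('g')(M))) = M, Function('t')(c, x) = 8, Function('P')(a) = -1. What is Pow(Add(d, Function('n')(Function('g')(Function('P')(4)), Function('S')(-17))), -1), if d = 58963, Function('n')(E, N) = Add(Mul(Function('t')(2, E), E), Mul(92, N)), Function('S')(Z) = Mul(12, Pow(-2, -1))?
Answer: Rational(1, 58451) ≈ 1.7108e-5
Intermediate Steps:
Function('S')(Z) = -6 (Function('S')(Z) = Mul(12, Rational(-1, 2)) = -6)
Function('g')(M) = Add(4, Mul(-1, M))
Function('n')(E, N) = Add(Mul(8, E), Mul(92, N))
Pow(Add(d, Function('n')(Function('g')(Function('P')(4)), Function('S')(-17))), -1) = Pow(Add(58963, Add(Mul(8, Add(4, Mul(-1, -1))), Mul(92, -6))), -1) = Pow(Add(58963, Add(Mul(8, Add(4, 1)), -552)), -1) = Pow(Add(58963, Add(Mul(8, 5), -552)), -1) = Pow(Add(58963, Add(40, -552)), -1) = Pow(Add(58963, -512), -1) = Pow(58451, -1) = Rational(1, 58451)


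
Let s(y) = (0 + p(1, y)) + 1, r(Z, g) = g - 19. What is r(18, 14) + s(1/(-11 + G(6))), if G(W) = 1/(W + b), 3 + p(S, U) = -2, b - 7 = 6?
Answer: -9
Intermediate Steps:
b = 13 (b = 7 + 6 = 13)
p(S, U) = -5 (p(S, U) = -3 - 2 = -5)
G(W) = 1/(13 + W) (G(W) = 1/(W + 13) = 1/(13 + W))
r(Z, g) = -19 + g
s(y) = -4 (s(y) = (0 - 5) + 1 = -5 + 1 = -4)
r(18, 14) + s(1/(-11 + G(6))) = (-19 + 14) - 4 = -5 - 4 = -9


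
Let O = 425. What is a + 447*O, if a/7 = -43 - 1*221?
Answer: 188127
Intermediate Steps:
a = -1848 (a = 7*(-43 - 1*221) = 7*(-43 - 221) = 7*(-264) = -1848)
a + 447*O = -1848 + 447*425 = -1848 + 189975 = 188127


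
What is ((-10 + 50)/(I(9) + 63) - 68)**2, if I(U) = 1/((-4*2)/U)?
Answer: 44462224/9801 ≈ 4536.5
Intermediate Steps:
I(U) = -U/8 (I(U) = 1/(-8/U) = -U/8)
((-10 + 50)/(I(9) + 63) - 68)**2 = ((-10 + 50)/(-1/8*9 + 63) - 68)**2 = (40/(-9/8 + 63) - 68)**2 = (40/(495/8) - 68)**2 = (40*(8/495) - 68)**2 = (64/99 - 68)**2 = (-6668/99)**2 = 44462224/9801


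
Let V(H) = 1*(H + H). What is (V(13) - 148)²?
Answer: 14884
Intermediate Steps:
V(H) = 2*H (V(H) = 1*(2*H) = 2*H)
(V(13) - 148)² = (2*13 - 148)² = (26 - 148)² = (-122)² = 14884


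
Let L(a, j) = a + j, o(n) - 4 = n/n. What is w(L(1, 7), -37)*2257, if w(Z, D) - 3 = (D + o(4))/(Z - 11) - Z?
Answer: 38369/3 ≈ 12790.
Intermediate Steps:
o(n) = 5 (o(n) = 4 + n/n = 4 + 1 = 5)
w(Z, D) = 3 - Z + (5 + D)/(-11 + Z) (w(Z, D) = 3 + ((D + 5)/(Z - 11) - Z) = 3 + ((5 + D)/(-11 + Z) - Z) = 3 + (-Z + (5 + D)/(-11 + Z)) = 3 - Z + (5 + D)/(-11 + Z))
w(L(1, 7), -37)*2257 = ((-28 - 37 - (1 + 7)² + 14*(1 + 7))/(-11 + (1 + 7)))*2257 = ((-28 - 37 - 1*8² + 14*8)/(-11 + 8))*2257 = ((-28 - 37 - 1*64 + 112)/(-3))*2257 = -(-28 - 37 - 64 + 112)/3*2257 = -⅓*(-17)*2257 = (17/3)*2257 = 38369/3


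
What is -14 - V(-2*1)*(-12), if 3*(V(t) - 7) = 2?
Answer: 78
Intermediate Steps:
V(t) = 23/3 (V(t) = 7 + (⅓)*2 = 7 + ⅔ = 23/3)
-14 - V(-2*1)*(-12) = -14 - 1*23/3*(-12) = -14 - 23/3*(-12) = -14 + 92 = 78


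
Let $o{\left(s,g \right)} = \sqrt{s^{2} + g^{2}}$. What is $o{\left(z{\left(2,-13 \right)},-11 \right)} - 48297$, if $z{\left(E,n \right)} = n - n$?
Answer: $-48286$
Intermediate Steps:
$z{\left(E,n \right)} = 0$
$o{\left(s,g \right)} = \sqrt{g^{2} + s^{2}}$
$o{\left(z{\left(2,-13 \right)},-11 \right)} - 48297 = \sqrt{\left(-11\right)^{2} + 0^{2}} - 48297 = \sqrt{121 + 0} - 48297 = \sqrt{121} - 48297 = 11 - 48297 = -48286$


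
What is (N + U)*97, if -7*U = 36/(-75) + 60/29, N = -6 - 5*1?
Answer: -5526769/5075 ≈ -1089.0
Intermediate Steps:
N = -11 (N = -6 - 5 = -11)
U = -1152/5075 (U = -(36/(-75) + 60/29)/7 = -(36*(-1/75) + 60*(1/29))/7 = -(-12/25 + 60/29)/7 = -1/7*1152/725 = -1152/5075 ≈ -0.22699)
(N + U)*97 = (-11 - 1152/5075)*97 = -56977/5075*97 = -5526769/5075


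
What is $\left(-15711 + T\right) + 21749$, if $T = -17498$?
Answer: $-11460$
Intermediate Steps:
$\left(-15711 + T\right) + 21749 = \left(-15711 - 17498\right) + 21749 = -33209 + 21749 = -11460$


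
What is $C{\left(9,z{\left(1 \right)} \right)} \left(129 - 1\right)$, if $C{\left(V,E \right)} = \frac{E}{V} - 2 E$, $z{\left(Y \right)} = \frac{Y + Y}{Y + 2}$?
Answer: $- \frac{4352}{27} \approx -161.19$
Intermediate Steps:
$z{\left(Y \right)} = \frac{2 Y}{2 + Y}$
$C{\left(V,E \right)} = - 2 E + \frac{E}{V}$
$C{\left(9,z{\left(1 \right)} \right)} \left(129 - 1\right) = \left(- 2 \cdot 2 \cdot 1 \frac{1}{2 + 1} + \frac{2 \cdot 1 \frac{1}{2 + 1}}{9}\right) \left(129 - 1\right) = \left(- 2 \cdot 2 \cdot 1 \cdot \frac{1}{3} + 2 \cdot 1 \cdot \frac{1}{3} \cdot \frac{1}{9}\right) 128 = \left(\left(-2\right) \frac{2}{3} + \frac{2}{3} \cdot \frac{1}{9}\right) 128 = \left(- \frac{4}{3} + \frac{2}{27}\right) 128 = \left(- \frac{34}{27}\right) 128 = - \frac{4352}{27}$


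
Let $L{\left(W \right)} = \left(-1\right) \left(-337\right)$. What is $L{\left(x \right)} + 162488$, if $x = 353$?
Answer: $162825$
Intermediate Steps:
$L{\left(W \right)} = 337$
$L{\left(x \right)} + 162488 = 337 + 162488 = 162825$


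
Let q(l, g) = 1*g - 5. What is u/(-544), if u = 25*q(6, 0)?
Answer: 125/544 ≈ 0.22978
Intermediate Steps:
q(l, g) = -5 + g (q(l, g) = g - 5 = -5 + g)
u = -125 (u = 25*(-5 + 0) = 25*(-5) = -125)
u/(-544) = -125/(-544) = -125*(-1/544) = 125/544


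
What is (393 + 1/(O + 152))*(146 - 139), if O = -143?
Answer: 24766/9 ≈ 2751.8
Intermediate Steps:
(393 + 1/(O + 152))*(146 - 139) = (393 + 1/(-143 + 152))*(146 - 139) = (393 + 1/9)*7 = (3538/9)*7 = 24766/9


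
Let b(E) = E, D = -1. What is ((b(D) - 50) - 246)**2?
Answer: 88209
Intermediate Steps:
((b(D) - 50) - 246)**2 = ((-1 - 50) - 246)**2 = (-51 - 246)**2 = (-297)**2 = 88209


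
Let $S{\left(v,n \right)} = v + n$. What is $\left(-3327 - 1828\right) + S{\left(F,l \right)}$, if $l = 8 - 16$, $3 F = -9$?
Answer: $-5166$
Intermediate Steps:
$F = -3$ ($F = \frac{1}{3} \left(-9\right) = -3$)
$l = -8$ ($l = 8 - 16 = -8$)
$S{\left(v,n \right)} = n + v$
$\left(-3327 - 1828\right) + S{\left(F,l \right)} = \left(-3327 - 1828\right) - 11 = -5155 - 11 = -5166$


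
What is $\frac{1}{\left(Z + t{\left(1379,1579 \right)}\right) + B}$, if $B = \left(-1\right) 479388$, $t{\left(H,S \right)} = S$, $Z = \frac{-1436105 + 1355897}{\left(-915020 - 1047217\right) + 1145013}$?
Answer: $- \frac{34051}{16269870917} \approx -2.0929 \cdot 10^{-6}$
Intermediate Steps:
$Z = \frac{3342}{34051}$ ($Z = - \frac{80208}{-1962237 + 1145013} = - \frac{80208}{-817224} = \left(-80208\right) \left(- \frac{1}{817224}\right) = \frac{3342}{34051} \approx 0.098147$)
$B = -479388$
$\frac{1}{\left(Z + t{\left(1379,1579 \right)}\right) + B} = \frac{1}{\left(\frac{3342}{34051} + 1579\right) - 479388} = \frac{1}{\frac{53769871}{34051} - 479388} = \frac{1}{- \frac{16269870917}{34051}} = - \frac{34051}{16269870917}$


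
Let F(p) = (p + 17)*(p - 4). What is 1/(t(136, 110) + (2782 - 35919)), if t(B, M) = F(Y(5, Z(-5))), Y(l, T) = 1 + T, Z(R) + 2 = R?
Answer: -1/33247 ≈ -3.0078e-5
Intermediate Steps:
Z(R) = -2 + R
F(p) = (-4 + p)*(17 + p) (F(p) = (17 + p)*(-4 + p) = (-4 + p)*(17 + p))
t(B, M) = -110 (t(B, M) = -68 + (1 + (-2 - 5))² + 13*(1 + (-2 - 5)) = -68 + (1 - 7)² + 13*(1 - 7) = -68 + (-6)² + 13*(-6) = -68 + 36 - 78 = -110)
1/(t(136, 110) + (2782 - 35919)) = 1/(-110 + (2782 - 35919)) = 1/(-110 - 33137) = 1/(-33247) = -1/33247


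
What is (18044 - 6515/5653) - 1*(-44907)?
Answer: 355855488/5653 ≈ 62950.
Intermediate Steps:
(18044 - 6515/5653) - 1*(-44907) = (18044 - 6515/5653) + 44907 = 101996217/5653 + 44907 = 355855488/5653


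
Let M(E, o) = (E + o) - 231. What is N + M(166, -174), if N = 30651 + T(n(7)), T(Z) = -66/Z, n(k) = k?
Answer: 212818/7 ≈ 30403.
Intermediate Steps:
M(E, o) = -231 + E + o
N = 214491/7 (N = 30651 - 66/7 = 214491/7 ≈ 30642.)
N + M(166, -174) = 214491/7 + (-231 + 166 - 174) = 214491/7 - 239 = 212818/7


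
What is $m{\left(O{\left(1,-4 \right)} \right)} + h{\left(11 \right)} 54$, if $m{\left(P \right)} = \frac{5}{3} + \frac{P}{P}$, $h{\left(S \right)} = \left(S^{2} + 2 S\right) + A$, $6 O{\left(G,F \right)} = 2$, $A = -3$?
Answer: $\frac{22688}{3} \approx 7562.7$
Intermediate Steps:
$O{\left(G,F \right)} = \frac{1}{3}$ ($O{\left(G,F \right)} = \frac{1}{6} \cdot 2 = \frac{1}{3}$)
$h{\left(S \right)} = -3 + S^{2} + 2 S$ ($h{\left(S \right)} = \left(S^{2} + 2 S\right) - 3 = -3 + S^{2} + 2 S$)
$m{\left(P \right)} = \frac{8}{3}$ ($m{\left(P \right)} = 5 \cdot \frac{1}{3} + 1 = \frac{5}{3} + 1 = \frac{8}{3}$)
$m{\left(O{\left(1,-4 \right)} \right)} + h{\left(11 \right)} 54 = \frac{8}{3} + \left(-3 + 11^{2} + 2 \cdot 11\right) 54 = \frac{8}{3} + \left(-3 + 121 + 22\right) 54 = \frac{8}{3} + 140 \cdot 54 = \frac{8}{3} + 7560 = \frac{22688}{3}$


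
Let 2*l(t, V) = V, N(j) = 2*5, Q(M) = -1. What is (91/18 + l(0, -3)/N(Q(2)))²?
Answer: 779689/32400 ≈ 24.064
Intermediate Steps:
N(j) = 10
l(t, V) = V/2
(91/18 + l(0, -3)/N(Q(2)))² = (91/18 + ((½)*(-3))/10)² = (91*(1/18) - 3/2*⅒)² = (91/18 - 3/20)² = (883/180)² = 779689/32400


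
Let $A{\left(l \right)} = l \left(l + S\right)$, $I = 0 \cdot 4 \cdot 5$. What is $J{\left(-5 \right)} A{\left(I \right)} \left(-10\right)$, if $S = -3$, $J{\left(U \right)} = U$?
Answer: $0$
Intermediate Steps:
$I = 0$ ($I = 0 \cdot 5 = 0$)
$A{\left(l \right)} = l \left(-3 + l\right)$ ($A{\left(l \right)} = l \left(l - 3\right) = l \left(-3 + l\right)$)
$J{\left(-5 \right)} A{\left(I \right)} \left(-10\right) = - 5 \cdot 0 \left(-3 + 0\right) \left(-10\right) = - 5 \cdot 0 \left(-3\right) \left(-10\right) = \left(-5\right) 0 \left(-10\right) = 0 \left(-10\right) = 0$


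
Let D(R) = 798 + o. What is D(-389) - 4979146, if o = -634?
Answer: -4978982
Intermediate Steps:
D(R) = 164 (D(R) = 798 - 634 = 164)
D(-389) - 4979146 = 164 - 4979146 = -4978982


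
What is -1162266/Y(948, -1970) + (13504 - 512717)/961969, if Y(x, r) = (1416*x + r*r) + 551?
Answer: -1241954072067/1675050646537 ≈ -0.74144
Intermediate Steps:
Y(x, r) = 551 + r² + 1416*x (Y(x, r) = (1416*x + r²) + 551 = (r² + 1416*x) + 551 = 551 + r² + 1416*x)
-1162266/Y(948, -1970) + (13504 - 512717)/961969 = -1162266/(551 + (-1970)² + 1416*948) + (13504 - 512717)/961969 = -1162266/(551 + 3880900 + 1342368) - 499213*1/961969 = -1162266/5223819 - 499213/961969 = -1162266*1/5223819 - 499213/961969 = -387422/1741273 - 499213/961969 = -1241954072067/1675050646537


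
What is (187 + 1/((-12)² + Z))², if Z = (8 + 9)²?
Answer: 6556464784/187489 ≈ 34970.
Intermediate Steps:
Z = 289 (Z = 17² = 289)
(187 + 1/((-12)² + Z))² = (187 + 1/((-12)² + 289))² = (187 + 1/(144 + 289))² = (187 + 1/433)² = (80972/433)² = 6556464784/187489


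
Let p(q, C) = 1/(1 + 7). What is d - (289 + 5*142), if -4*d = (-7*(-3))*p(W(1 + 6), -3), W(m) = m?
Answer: -31989/32 ≈ -999.66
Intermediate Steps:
p(q, C) = ⅛ (p(q, C) = 1/8 = ⅛)
d = -21/32 (d = -(-7*(-3))/(4*8) = -21/(4*8) = -¼*21/8 = -21/32 ≈ -0.65625)
d - (289 + 5*142) = -21/32 - (289 + 5*142) = -21/32 - (289 + 710) = -21/32 - 1*999 = -21/32 - 999 = -31989/32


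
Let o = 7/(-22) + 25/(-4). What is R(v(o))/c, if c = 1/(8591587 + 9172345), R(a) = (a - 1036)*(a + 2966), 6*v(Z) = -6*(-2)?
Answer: -54515944081984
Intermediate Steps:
o = -289/44 (o = 7*(-1/22) + 25*(-¼) = -7/22 - 25/4 = -289/44 ≈ -6.5682)
v(Z) = 2 (v(Z) = (-6*(-2))/6 = (⅙)*12 = 2)
R(a) = (-1036 + a)*(2966 + a)
c = 1/17763932 ≈ 5.6294e-8
R(v(o))/c = (-3072776 + 2² + 1930*2)/(1/17763932) = (-3072776 + 4 + 3860)*17763932 = -3068912*17763932 = -54515944081984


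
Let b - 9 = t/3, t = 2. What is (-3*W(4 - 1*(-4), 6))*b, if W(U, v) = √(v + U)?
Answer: -29*√14 ≈ -108.51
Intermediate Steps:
W(U, v) = √(U + v)
b = 29/3 (b = 9 + 2/3 = 9 + 2*(⅓) = 9 + ⅔ = 29/3 ≈ 9.6667)
(-3*W(4 - 1*(-4), 6))*b = -3*√((4 - 1*(-4)) + 6)*(29/3) = -3*√((4 + 4) + 6)*(29/3) = -3*√(8 + 6)*(29/3) = -3*√14*(29/3) = -29*√14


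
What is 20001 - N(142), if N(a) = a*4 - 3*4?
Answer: 19445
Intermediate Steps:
N(a) = -12 + 4*a (N(a) = 4*a - 12 = -12 + 4*a)
20001 - N(142) = 20001 - (-12 + 4*142) = 20001 - (-12 + 568) = 20001 - 1*556 = 20001 - 556 = 19445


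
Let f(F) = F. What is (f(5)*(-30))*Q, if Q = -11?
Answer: 1650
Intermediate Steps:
(f(5)*(-30))*Q = (5*(-30))*(-11) = -150*(-11) = 1650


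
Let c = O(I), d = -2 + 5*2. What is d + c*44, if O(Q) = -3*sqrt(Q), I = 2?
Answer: 8 - 132*sqrt(2) ≈ -178.68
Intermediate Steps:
d = 8 (d = -2 + 10 = 8)
c = -3*sqrt(2) ≈ -4.2426
d + c*44 = 8 - 3*sqrt(2)*44 = 8 - 132*sqrt(2)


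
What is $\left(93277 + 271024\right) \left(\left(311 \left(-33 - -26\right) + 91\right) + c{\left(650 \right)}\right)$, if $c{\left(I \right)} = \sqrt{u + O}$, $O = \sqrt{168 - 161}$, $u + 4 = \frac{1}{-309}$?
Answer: $-759931886 + \frac{364301 i \sqrt{382233 - 95481 \sqrt{7}}}{309} \approx -7.5993 \cdot 10^{8} + 4.2445 \cdot 10^{5} i$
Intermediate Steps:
$u = - \frac{1237}{309}$ ($u = -4 + \frac{1}{-309} = -4 - \frac{1}{309} = - \frac{1237}{309} \approx -4.0032$)
$O = \sqrt{7} \approx 2.6458$
$c{\left(I \right)} = \sqrt{- \frac{1237}{309} + \sqrt{7}}$
$\left(93277 + 271024\right) \left(\left(311 \left(-33 - -26\right) + 91\right) + c{\left(650 \right)}\right) = \left(93277 + 271024\right) \left(\left(311 \left(-33 - -26\right) + 91\right) + \frac{\sqrt{-382233 + 95481 \sqrt{7}}}{309}\right) = 364301 \left(\left(311 \left(-33 + 26\right) + 91\right) + \frac{\sqrt{-382233 + 95481 \sqrt{7}}}{309}\right) = 364301 \left(\left(311 \left(-7\right) + 91\right) + \frac{\sqrt{-382233 + 95481 \sqrt{7}}}{309}\right) = 364301 \left(\left(-2177 + 91\right) + \frac{\sqrt{-382233 + 95481 \sqrt{7}}}{309}\right) = 364301 \left(-2086 + \frac{\sqrt{-382233 + 95481 \sqrt{7}}}{309}\right) = -759931886 + \frac{364301 \sqrt{-382233 + 95481 \sqrt{7}}}{309}$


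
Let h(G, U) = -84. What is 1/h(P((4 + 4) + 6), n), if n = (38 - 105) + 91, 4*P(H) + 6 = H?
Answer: -1/84 ≈ -0.011905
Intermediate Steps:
P(H) = -3/2 + H/4
n = 24 (n = -67 + 91 = 24)
1/h(P((4 + 4) + 6), n) = 1/(-84) = -1/84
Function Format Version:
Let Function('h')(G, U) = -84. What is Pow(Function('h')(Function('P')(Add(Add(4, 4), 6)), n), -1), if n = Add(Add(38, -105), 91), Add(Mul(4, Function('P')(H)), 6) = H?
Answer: Rational(-1, 84) ≈ -0.011905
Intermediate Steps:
Function('P')(H) = Add(Rational(-3, 2), Mul(Rational(1, 4), H))
n = 24 (n = Add(-67, 91) = 24)
Pow(Function('h')(Function('P')(Add(Add(4, 4), 6)), n), -1) = Pow(-84, -1) = Rational(-1, 84)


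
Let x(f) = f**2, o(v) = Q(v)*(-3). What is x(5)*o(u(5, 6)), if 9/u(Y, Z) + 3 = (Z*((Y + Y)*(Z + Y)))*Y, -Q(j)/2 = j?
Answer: 450/1099 ≈ 0.40946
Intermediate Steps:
Q(j) = -2*j
u(Y, Z) = 9/(-3 + 2*Z*Y**2*(Y + Z)) (u(Y, Z) = 9/(-3 + (Z*((Y + Y)*(Z + Y)))*Y) = 9/(-3 + (Z*((2*Y)*(Y + Z)))*Y) = 9/(-3 + (Z*(2*Y*(Y + Z)))*Y) = 9/(-3 + (2*Y*Z*(Y + Z))*Y) = 9/(-3 + 2*Z*Y**2*(Y + Z)))
o(v) = 6*v (o(v) = -2*v*(-3) = 6*v)
x(5)*o(u(5, 6)) = 5**2*(6*(9/(-3 + 2*6*5**3 + 2*5**2*6**2))) = 25*(6*(9/(-3 + 2*6*125 + 2*25*36))) = 25*(6*(9/(-3 + 1500 + 1800))) = 25*(6*(9/3297)) = 25*(6*(9*(1/3297))) = 25*(6*(3/1099)) = 25*(18/1099) = 450/1099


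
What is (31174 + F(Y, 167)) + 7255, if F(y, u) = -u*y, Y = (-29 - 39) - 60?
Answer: 59805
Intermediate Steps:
Y = -128 (Y = -68 - 60 = -128)
F(y, u) = -u*y
(31174 + F(Y, 167)) + 7255 = (31174 - 1*167*(-128)) + 7255 = (31174 + 21376) + 7255 = 52550 + 7255 = 59805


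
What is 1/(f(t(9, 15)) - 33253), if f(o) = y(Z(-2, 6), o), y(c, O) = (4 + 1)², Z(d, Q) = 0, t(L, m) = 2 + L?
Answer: -1/33228 ≈ -3.0095e-5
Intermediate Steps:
y(c, O) = 25 (y(c, O) = 5² = 25)
f(o) = 25
1/(f(t(9, 15)) - 33253) = 1/(25 - 33253) = 1/(-33228) = -1/33228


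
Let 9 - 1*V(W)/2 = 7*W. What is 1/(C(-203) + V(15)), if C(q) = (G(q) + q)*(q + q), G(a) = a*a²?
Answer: 1/3396445588 ≈ 2.9443e-10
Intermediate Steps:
G(a) = a³
V(W) = 18 - 14*W
C(q) = 2*q*(q + q³) (C(q) = (q³ + q)*(q + q) = (q + q³)*(2*q) = 2*q*(q + q³))
1/(C(-203) + V(15)) = 1/(2*(-203)²*(1 + (-203)²) + (18 - 14*15)) = 1/(2*41209*(1 + 41209) + (18 - 210)) = 1/(2*41209*41210 - 192) = 1/(3396445780 - 192) = 1/3396445588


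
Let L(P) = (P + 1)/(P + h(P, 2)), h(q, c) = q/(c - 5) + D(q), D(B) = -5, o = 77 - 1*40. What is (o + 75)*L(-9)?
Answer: 896/11 ≈ 81.455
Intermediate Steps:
o = 37 (o = 77 - 40 = 37)
h(q, c) = -5 + q/(-5 + c) (h(q, c) = q/(c - 5) - 5 = q/(-5 + c) - 5 = -5 + q/(-5 + c))
L(P) = (1 + P)/(-5 + 2*P/3) (L(P) = (P + 1)/(P + (25 + P - 5*2)/(-5 + 2)) = (1 + P)/(P + (25 + P - 10)/(-3)) = (1 + P)/(P - (15 + P)/3) = (1 + P)/(P + (-5 - P/3)) = (1 + P)/(-5 + 2*P/3))
(o + 75)*L(-9) = (37 + 75)*(3*(1 - 9)/(-15 + 2*(-9))) = 112*(3*(-8)/(-15 - 18)) = 112*(3*(-8)/(-33)) = 112*(3*(-1/33)*(-8)) = 112*(8/11) = 896/11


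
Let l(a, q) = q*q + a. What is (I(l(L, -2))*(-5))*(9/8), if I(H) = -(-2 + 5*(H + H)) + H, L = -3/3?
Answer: 1125/8 ≈ 140.63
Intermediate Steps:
L = -1 (L = -3*1/3 = -1)
l(a, q) = a + q**2 (l(a, q) = q**2 + a = a + q**2)
I(H) = 2 - 9*H (I(H) = -(-2 + 5*(2*H)) + H = -(-2 + 10*H) + H = (2 - 10*H) + H = 2 - 9*H)
(I(l(L, -2))*(-5))*(9/8) = ((2 - 9*(-1 + (-2)**2))*(-5))*(9/8) = ((2 - 9*(-1 + 4))*(-5))*(9*(1/8)) = ((2 - 9*3)*(-5))*(9/8) = ((2 - 27)*(-5))*(9/8) = -25*(-5)*(9/8) = 125*(9/8) = 1125/8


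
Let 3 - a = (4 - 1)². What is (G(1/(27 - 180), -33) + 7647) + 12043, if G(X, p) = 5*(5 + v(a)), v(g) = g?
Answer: 19685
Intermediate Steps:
a = -6 (a = 3 - (4 - 1)² = 3 - 1*3² = 3 - 1*9 = 3 - 9 = -6)
G(X, p) = -5 (G(X, p) = 5*(5 - 6) = 5*(-1) = -5)
(G(1/(27 - 180), -33) + 7647) + 12043 = (-5 + 7647) + 12043 = 7642 + 12043 = 19685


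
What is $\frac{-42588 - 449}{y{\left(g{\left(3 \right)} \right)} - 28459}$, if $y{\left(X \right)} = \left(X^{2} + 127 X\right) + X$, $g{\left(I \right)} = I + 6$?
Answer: $\frac{43037}{27226} \approx 1.5807$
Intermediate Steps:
$g{\left(I \right)} = 6 + I$
$y{\left(X \right)} = X^{2} + 128 X$
$\frac{-42588 - 449}{y{\left(g{\left(3 \right)} \right)} - 28459} = \frac{-42588 - 449}{\left(6 + 3\right) \left(128 + \left(6 + 3\right)\right) - 28459} = - \frac{43037}{9 \left(128 + 9\right) - 28459} = - \frac{43037}{9 \cdot 137 - 28459} = - \frac{43037}{1233 - 28459} = - \frac{43037}{-27226} = \left(-43037\right) \left(- \frac{1}{27226}\right) = \frac{43037}{27226}$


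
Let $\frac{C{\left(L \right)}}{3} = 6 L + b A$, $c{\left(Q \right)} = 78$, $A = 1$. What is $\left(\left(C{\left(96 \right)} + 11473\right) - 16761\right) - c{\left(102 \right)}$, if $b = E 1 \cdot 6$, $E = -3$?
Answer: $-3692$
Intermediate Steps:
$b = -18$ ($b = \left(-3\right) 1 \cdot 6 = \left(-3\right) 6 = -18$)
$C{\left(L \right)} = -54 + 18 L$ ($C{\left(L \right)} = 3 \left(6 L - 18\right) = 3 \left(-18 + 6 L\right) = -54 + 18 L$)
$\left(\left(C{\left(96 \right)} + 11473\right) - 16761\right) - c{\left(102 \right)} = \left(\left(\left(-54 + 18 \cdot 96\right) + 11473\right) - 16761\right) - 78 = \left(\left(\left(-54 + 1728\right) + 11473\right) - 16761\right) - 78 = \left(\left(1674 + 11473\right) - 16761\right) - 78 = \left(13147 - 16761\right) - 78 = -3614 - 78 = -3692$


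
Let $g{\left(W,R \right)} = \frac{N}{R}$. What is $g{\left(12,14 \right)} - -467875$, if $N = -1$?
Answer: $\frac{6550249}{14} \approx 4.6788 \cdot 10^{5}$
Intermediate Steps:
$g{\left(W,R \right)} = - \frac{1}{R}$
$g{\left(12,14 \right)} - -467875 = - \frac{1}{14} - -467875 = \left(-1\right) \frac{1}{14} + 467875 = - \frac{1}{14} + 467875 = \frac{6550249}{14}$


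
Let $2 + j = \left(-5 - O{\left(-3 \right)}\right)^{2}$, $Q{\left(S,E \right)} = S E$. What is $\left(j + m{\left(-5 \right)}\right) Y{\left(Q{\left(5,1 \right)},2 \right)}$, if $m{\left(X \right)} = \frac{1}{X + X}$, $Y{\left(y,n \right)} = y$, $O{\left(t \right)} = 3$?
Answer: $\frac{619}{2} \approx 309.5$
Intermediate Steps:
$Q{\left(S,E \right)} = E S$
$m{\left(X \right)} = \frac{1}{2 X}$
$j = 62$ ($j = -2 + \left(-5 - 3\right)^{2} = -2 + \left(-8\right)^{2} = -2 + 64 = 62$)
$\left(j + m{\left(-5 \right)}\right) Y{\left(Q{\left(5,1 \right)},2 \right)} = \left(62 + \frac{1}{2 \left(-5\right)}\right) 1 \cdot 5 = \left(62 + \frac{1}{2} \left(- \frac{1}{5}\right)\right) 5 = \left(62 - \frac{1}{10}\right) 5 = \frac{619}{10} \cdot 5 = \frac{619}{2}$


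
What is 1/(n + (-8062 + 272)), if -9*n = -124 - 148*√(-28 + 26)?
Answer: -34993/272115778 - 37*I*√2/136057889 ≈ -0.0001286 - 3.8459e-7*I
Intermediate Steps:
n = 124/9 + 148*I*√2/9 (n = -(-124 - 148*√(-28 + 26))/9 = -(-124 - 148*I*√2)/9 = 124/9 + 148*I*√2/9 ≈ 13.778 + 23.256*I)
1/(n + (-8062 + 272)) = 1/((124/9 + 148*I*√2/9) + (-8062 + 272)) = 1/((124/9 + 148*I*√2/9) - 7790) = 1/(-69986/9 + 148*I*√2/9)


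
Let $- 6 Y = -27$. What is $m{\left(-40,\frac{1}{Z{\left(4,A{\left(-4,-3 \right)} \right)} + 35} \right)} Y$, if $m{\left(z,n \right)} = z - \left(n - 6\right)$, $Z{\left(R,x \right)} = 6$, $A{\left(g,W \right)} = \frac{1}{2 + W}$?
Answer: $- \frac{12555}{82} \approx -153.11$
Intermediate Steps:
$m{\left(z,n \right)} = 6 + z - n$ ($m{\left(z,n \right)} = z - \left(n - 6\right) = z - \left(-6 + n\right) = 6 + z - n$)
$Y = \frac{9}{2}$ ($Y = \left(- \frac{1}{6}\right) \left(-27\right) = \frac{9}{2} \approx 4.5$)
$m{\left(-40,\frac{1}{Z{\left(4,A{\left(-4,-3 \right)} \right)} + 35} \right)} Y = \left(6 - 40 - \frac{1}{6 + 35}\right) \frac{9}{2} = \left(6 - 40 - \frac{1}{41}\right) \frac{9}{2} = \left(- \frac{1395}{41}\right) \frac{9}{2} = - \frac{12555}{82}$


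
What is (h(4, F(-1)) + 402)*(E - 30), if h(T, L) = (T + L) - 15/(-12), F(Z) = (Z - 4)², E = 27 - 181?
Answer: -79534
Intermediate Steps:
E = -154
F(Z) = (-4 + Z)²
h(T, L) = 5/4 + L + T (h(T, L) = (L + T) - 15*(-1/12) = (L + T) + 5/4 = 5/4 + L + T)
(h(4, F(-1)) + 402)*(E - 30) = ((5/4 + (-4 - 1)² + 4) + 402)*(-154 - 30) = ((5/4 + (-5)² + 4) + 402)*(-184) = ((5/4 + 25 + 4) + 402)*(-184) = (121/4 + 402)*(-184) = (1729/4)*(-184) = -79534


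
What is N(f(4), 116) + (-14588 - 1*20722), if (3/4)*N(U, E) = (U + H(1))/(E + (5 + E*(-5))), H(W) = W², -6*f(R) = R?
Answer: -145865614/4131 ≈ -35310.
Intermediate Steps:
f(R) = -R/6
N(U, E) = 4*(1 + U)/(3*(5 - 4*E)) (N(U, E) = 4*((U + 1²)/(E + (5 + E*(-5))))/3 = 4*((U + 1)/(E + (5 - 5*E)))/3 = 4*((1 + U)/(5 - 4*E))/3 = 4*(1 + U)/(3*(5 - 4*E)))
N(f(4), 116) + (-14588 - 1*20722) = 4*(-1 - (-1)*4/6)/(3*(-5 + 4*116)) + (-14588 - 1*20722) = 4*(-1 - 1*(-⅔))/(3*(-5 + 464)) + (-14588 - 20722) = (4/3)*(-1 + ⅔)/459 - 35310 = (4/3)*(1/459)*(-⅓) - 35310 = -4/4131 - 35310 = -145865614/4131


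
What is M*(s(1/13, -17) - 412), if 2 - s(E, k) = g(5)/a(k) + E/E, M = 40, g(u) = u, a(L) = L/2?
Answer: -279080/17 ≈ -16416.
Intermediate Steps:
a(L) = L/2 (a(L) = L*(1/2) = L/2)
s(E, k) = 1 - 10/k (s(E, k) = 2 - (5/((k/2)) + E/E) = 2 - (5*(2/k) + 1) = 2 - (10/k + 1) = 2 - (1 + 10/k) = 2 + (-1 - 10/k) = 1 - 10/k)
M*(s(1/13, -17) - 412) = 40*((-10 - 17)/(-17) - 412) = 40*(-1/17*(-27) - 412) = 40*(27/17 - 412) = 40*(-6977/17) = -279080/17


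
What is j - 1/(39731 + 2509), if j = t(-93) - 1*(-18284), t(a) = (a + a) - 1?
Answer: 764417279/42240 ≈ 18097.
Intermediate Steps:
t(a) = -1 + 2*a (t(a) = 2*a - 1 = -1 + 2*a)
j = 18097 (j = (-1 + 2*(-93)) - 1*(-18284) = (-1 - 186) + 18284 = -187 + 18284 = 18097)
j - 1/(39731 + 2509) = 18097 - 1/(39731 + 2509) = 18097 - 1/42240 = 764417279/42240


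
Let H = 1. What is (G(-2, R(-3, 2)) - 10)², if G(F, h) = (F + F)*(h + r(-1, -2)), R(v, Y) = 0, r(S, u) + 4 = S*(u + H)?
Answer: 4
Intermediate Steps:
r(S, u) = -4 + S*(1 + u) (r(S, u) = -4 + S*(u + 1) = -4 + S*(1 + u))
G(F, h) = 2*F*(-3 + h) (G(F, h) = (F + F)*(h + (-4 - 1 - 1*(-2))) = (2*F)*(h + (-4 - 1 + 2)) = (2*F)*(h - 3) = (2*F)*(-3 + h) = 2*F*(-3 + h))
(G(-2, R(-3, 2)) - 10)² = (2*(-2)*(-3 + 0) - 10)² = (2*(-2)*(-3) - 10)² = (12 - 10)² = 2² = 4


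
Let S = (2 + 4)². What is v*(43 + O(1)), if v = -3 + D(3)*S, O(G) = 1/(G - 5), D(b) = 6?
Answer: 36423/4 ≈ 9105.8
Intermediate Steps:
S = 36 (S = 6² = 36)
O(G) = 1/(-5 + G)
v = 213 (v = -3 + 6*36 = -3 + 216 = 213)
v*(43 + O(1)) = 213*(43 + 1/(-5 + 1)) = 213*(43 + 1/(-4)) = 213*(43 - ¼) = 213*(171/4) = 36423/4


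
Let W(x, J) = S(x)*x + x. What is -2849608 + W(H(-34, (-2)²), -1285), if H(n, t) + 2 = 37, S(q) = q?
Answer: -2848348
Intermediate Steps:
H(n, t) = 35 (H(n, t) = -2 + 37 = 35)
W(x, J) = x + x² (W(x, J) = x*x + x = x² + x = x + x²)
-2849608 + W(H(-34, (-2)²), -1285) = -2849608 + 35*(1 + 35) = -2849608 + 35*36 = -2849608 + 1260 = -2848348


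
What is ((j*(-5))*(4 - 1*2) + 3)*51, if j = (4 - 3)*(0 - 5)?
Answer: 2703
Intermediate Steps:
j = -5 (j = 1*(-5) = -5)
((j*(-5))*(4 - 1*2) + 3)*51 = ((-5*(-5))*(4 - 1*2) + 3)*51 = (25*(4 - 2) + 3)*51 = (25*2 + 3)*51 = (50 + 3)*51 = 53*51 = 2703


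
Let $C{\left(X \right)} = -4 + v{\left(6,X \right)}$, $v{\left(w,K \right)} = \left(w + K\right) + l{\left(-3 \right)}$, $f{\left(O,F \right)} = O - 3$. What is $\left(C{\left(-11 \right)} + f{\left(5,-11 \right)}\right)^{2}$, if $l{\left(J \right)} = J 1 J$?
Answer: $4$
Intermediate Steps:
$f{\left(O,F \right)} = -3 + O$
$l{\left(J \right)} = J^{2}$ ($l{\left(J \right)} = J J = J^{2}$)
$v{\left(w,K \right)} = 9 + K + w$ ($v{\left(w,K \right)} = \left(w + K\right) + \left(-3\right)^{2} = \left(K + w\right) + 9 = 9 + K + w$)
$C{\left(X \right)} = 11 + X$ ($C{\left(X \right)} = -4 + \left(9 + X + 6\right) = -4 + \left(15 + X\right) = 11 + X$)
$\left(C{\left(-11 \right)} + f{\left(5,-11 \right)}\right)^{2} = \left(\left(11 - 11\right) + \left(-3 + 5\right)\right)^{2} = \left(0 + 2\right)^{2} = 2^{2} = 4$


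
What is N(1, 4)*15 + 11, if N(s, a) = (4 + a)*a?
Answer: 491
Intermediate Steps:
N(s, a) = a*(4 + a)
N(1, 4)*15 + 11 = (4*(4 + 4))*15 + 11 = (4*8)*15 + 11 = 32*15 + 11 = 480 + 11 = 491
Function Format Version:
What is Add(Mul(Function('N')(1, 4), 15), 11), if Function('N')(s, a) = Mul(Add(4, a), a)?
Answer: 491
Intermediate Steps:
Function('N')(s, a) = Mul(a, Add(4, a))
Add(Mul(Function('N')(1, 4), 15), 11) = Add(Mul(Mul(4, Add(4, 4)), 15), 11) = Add(Mul(Mul(4, 8), 15), 11) = Add(Mul(32, 15), 11) = Add(480, 11) = 491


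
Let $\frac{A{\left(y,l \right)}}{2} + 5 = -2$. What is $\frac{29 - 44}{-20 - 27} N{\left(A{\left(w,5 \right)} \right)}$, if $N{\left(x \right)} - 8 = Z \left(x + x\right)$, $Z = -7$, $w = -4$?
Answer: $\frac{3060}{47} \approx 65.106$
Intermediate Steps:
$A{\left(y,l \right)} = -14$ ($A{\left(y,l \right)} = -10 + 2 \left(-2\right) = -10 - 4 = -14$)
$N{\left(x \right)} = 8 - 14 x$ ($N{\left(x \right)} = 8 - 7 \left(x + x\right) = 8 - 7 \cdot 2 x = 8 - 14 x$)
$\frac{29 - 44}{-20 - 27} N{\left(A{\left(w,5 \right)} \right)} = \frac{29 - 44}{-20 - 27} \left(8 - -196\right) = - \frac{15}{-47} \left(8 + 196\right) = \left(-15\right) \left(- \frac{1}{47}\right) 204 = \frac{15}{47} \cdot 204 = \frac{3060}{47}$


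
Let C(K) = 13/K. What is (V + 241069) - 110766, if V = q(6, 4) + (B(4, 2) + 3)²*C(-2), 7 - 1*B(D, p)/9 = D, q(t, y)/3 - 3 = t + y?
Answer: 124492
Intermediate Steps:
q(t, y) = 9 + 3*t + 3*y (q(t, y) = 9 + 3*(t + y) = 9 + (3*t + 3*y) = 9 + 3*t + 3*y)
B(D, p) = 63 - 9*D
V = -5811 (V = (9 + 3*6 + 3*4) + ((63 - 9*4) + 3)²*(13/(-2)) = (9 + 18 + 12) + ((63 - 36) + 3)²*(13*(-½)) = 39 + (27 + 3)²*(-13/2) = 39 + 30²*(-13/2) = 39 + 900*(-13/2) = 39 - 5850 = -5811)
(V + 241069) - 110766 = (-5811 + 241069) - 110766 = 235258 - 110766 = 124492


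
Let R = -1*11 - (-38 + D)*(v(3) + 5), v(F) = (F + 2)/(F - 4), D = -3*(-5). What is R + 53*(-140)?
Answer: -7431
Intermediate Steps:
D = 15
v(F) = (2 + F)/(-4 + F)
R = -11 (R = -1*11 - (-38 + 15)*((2 + 3)/(-4 + 3) + 5) = -11 - (-23)*(5/(-1) + 5) = -11 - (-23)*(-1*5 + 5) = -11 - (-23)*(-5 + 5) = -11 - (-23)*0 = -11 - 1*0 = -11 + 0 = -11)
R + 53*(-140) = -11 + 53*(-140) = -11 - 7420 = -7431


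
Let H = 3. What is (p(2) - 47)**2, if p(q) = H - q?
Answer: 2116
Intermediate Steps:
p(q) = 3 - q
(p(2) - 47)**2 = ((3 - 1*2) - 47)**2 = ((3 - 2) - 47)**2 = (1 - 47)**2 = (-46)**2 = 2116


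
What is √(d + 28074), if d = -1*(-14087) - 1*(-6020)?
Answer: √48181 ≈ 219.50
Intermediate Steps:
d = 20107 (d = 14087 + 6020 = 20107)
√(d + 28074) = √(20107 + 28074) = √48181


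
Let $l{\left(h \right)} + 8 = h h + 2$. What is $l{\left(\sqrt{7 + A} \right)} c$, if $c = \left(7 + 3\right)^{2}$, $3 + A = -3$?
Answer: $-500$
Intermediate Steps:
$A = -6$ ($A = -3 - 3 = -6$)
$l{\left(h \right)} = -6 + h^{2}$ ($l{\left(h \right)} = -8 + \left(h h + 2\right) = -8 + \left(h^{2} + 2\right) = -8 + \left(2 + h^{2}\right) = -6 + h^{2}$)
$c = 100$ ($c = 10^{2} = 100$)
$l{\left(\sqrt{7 + A} \right)} c = \left(-6 + \left(\sqrt{7 - 6}\right)^{2}\right) 100 = \left(-6 + \left(\sqrt{1}\right)^{2}\right) 100 = \left(-6 + 1^{2}\right) 100 = \left(-6 + 1\right) 100 = \left(-5\right) 100 = -500$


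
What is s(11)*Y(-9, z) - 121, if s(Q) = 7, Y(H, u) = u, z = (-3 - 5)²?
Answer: 327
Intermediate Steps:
z = 64 (z = (-8)² = 64)
s(11)*Y(-9, z) - 121 = 7*64 - 121 = 448 - 121 = 327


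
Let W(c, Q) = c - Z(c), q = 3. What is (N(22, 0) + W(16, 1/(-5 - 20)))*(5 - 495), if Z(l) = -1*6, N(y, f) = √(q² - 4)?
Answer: -10780 - 490*√5 ≈ -11876.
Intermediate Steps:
N(y, f) = √5 (N(y, f) = √(3² - 4) = √(9 - 4) = √5)
Z(l) = -6
W(c, Q) = 6 + c (W(c, Q) = c - 1*(-6) = c + 6 = 6 + c)
(N(22, 0) + W(16, 1/(-5 - 20)))*(5 - 495) = (√5 + (6 + 16))*(5 - 495) = (√5 + 22)*(-490) = (22 + √5)*(-490) = -10780 - 490*√5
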